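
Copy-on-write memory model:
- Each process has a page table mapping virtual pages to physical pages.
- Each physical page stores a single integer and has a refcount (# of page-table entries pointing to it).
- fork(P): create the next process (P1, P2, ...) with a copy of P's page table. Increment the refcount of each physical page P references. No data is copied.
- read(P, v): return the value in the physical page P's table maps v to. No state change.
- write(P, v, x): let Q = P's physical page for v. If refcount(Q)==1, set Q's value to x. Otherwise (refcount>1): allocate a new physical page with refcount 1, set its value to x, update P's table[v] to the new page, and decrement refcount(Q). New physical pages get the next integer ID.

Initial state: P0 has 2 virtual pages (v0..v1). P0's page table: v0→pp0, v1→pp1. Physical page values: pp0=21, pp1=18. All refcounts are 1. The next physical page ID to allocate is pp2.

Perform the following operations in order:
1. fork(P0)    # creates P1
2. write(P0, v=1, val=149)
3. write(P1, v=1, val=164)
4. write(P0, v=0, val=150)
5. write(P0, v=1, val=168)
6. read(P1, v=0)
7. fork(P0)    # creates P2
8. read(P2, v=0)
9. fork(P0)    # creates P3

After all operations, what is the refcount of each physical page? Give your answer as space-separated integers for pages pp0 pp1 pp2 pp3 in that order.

Answer: 1 1 3 3

Derivation:
Op 1: fork(P0) -> P1. 2 ppages; refcounts: pp0:2 pp1:2
Op 2: write(P0, v1, 149). refcount(pp1)=2>1 -> COPY to pp2. 3 ppages; refcounts: pp0:2 pp1:1 pp2:1
Op 3: write(P1, v1, 164). refcount(pp1)=1 -> write in place. 3 ppages; refcounts: pp0:2 pp1:1 pp2:1
Op 4: write(P0, v0, 150). refcount(pp0)=2>1 -> COPY to pp3. 4 ppages; refcounts: pp0:1 pp1:1 pp2:1 pp3:1
Op 5: write(P0, v1, 168). refcount(pp2)=1 -> write in place. 4 ppages; refcounts: pp0:1 pp1:1 pp2:1 pp3:1
Op 6: read(P1, v0) -> 21. No state change.
Op 7: fork(P0) -> P2. 4 ppages; refcounts: pp0:1 pp1:1 pp2:2 pp3:2
Op 8: read(P2, v0) -> 150. No state change.
Op 9: fork(P0) -> P3. 4 ppages; refcounts: pp0:1 pp1:1 pp2:3 pp3:3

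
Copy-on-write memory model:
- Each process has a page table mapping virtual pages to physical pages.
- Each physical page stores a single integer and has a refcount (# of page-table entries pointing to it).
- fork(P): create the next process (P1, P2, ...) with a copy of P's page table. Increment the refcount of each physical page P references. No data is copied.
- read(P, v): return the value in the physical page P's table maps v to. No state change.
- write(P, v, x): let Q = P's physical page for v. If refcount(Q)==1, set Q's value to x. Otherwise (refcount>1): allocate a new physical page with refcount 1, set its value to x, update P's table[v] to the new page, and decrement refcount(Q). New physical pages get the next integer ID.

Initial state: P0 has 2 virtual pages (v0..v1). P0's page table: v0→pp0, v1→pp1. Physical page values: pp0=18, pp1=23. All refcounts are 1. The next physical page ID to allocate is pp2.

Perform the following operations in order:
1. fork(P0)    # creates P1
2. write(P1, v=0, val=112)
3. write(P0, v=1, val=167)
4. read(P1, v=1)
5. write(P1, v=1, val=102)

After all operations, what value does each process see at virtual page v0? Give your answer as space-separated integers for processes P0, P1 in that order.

Answer: 18 112

Derivation:
Op 1: fork(P0) -> P1. 2 ppages; refcounts: pp0:2 pp1:2
Op 2: write(P1, v0, 112). refcount(pp0)=2>1 -> COPY to pp2. 3 ppages; refcounts: pp0:1 pp1:2 pp2:1
Op 3: write(P0, v1, 167). refcount(pp1)=2>1 -> COPY to pp3. 4 ppages; refcounts: pp0:1 pp1:1 pp2:1 pp3:1
Op 4: read(P1, v1) -> 23. No state change.
Op 5: write(P1, v1, 102). refcount(pp1)=1 -> write in place. 4 ppages; refcounts: pp0:1 pp1:1 pp2:1 pp3:1
P0: v0 -> pp0 = 18
P1: v0 -> pp2 = 112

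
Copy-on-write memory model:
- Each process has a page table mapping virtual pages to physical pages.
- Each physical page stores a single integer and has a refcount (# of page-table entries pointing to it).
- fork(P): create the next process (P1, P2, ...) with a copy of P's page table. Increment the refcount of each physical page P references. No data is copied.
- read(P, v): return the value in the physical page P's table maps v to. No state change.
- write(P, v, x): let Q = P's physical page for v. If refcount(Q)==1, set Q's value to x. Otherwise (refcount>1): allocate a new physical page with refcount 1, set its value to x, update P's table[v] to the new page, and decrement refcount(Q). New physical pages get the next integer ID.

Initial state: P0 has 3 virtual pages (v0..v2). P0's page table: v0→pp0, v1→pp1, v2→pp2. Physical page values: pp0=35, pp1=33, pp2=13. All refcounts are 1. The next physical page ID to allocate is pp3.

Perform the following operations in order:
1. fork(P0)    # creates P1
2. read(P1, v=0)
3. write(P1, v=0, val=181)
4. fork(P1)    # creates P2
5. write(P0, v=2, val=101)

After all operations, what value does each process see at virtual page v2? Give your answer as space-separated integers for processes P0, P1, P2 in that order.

Answer: 101 13 13

Derivation:
Op 1: fork(P0) -> P1. 3 ppages; refcounts: pp0:2 pp1:2 pp2:2
Op 2: read(P1, v0) -> 35. No state change.
Op 3: write(P1, v0, 181). refcount(pp0)=2>1 -> COPY to pp3. 4 ppages; refcounts: pp0:1 pp1:2 pp2:2 pp3:1
Op 4: fork(P1) -> P2. 4 ppages; refcounts: pp0:1 pp1:3 pp2:3 pp3:2
Op 5: write(P0, v2, 101). refcount(pp2)=3>1 -> COPY to pp4. 5 ppages; refcounts: pp0:1 pp1:3 pp2:2 pp3:2 pp4:1
P0: v2 -> pp4 = 101
P1: v2 -> pp2 = 13
P2: v2 -> pp2 = 13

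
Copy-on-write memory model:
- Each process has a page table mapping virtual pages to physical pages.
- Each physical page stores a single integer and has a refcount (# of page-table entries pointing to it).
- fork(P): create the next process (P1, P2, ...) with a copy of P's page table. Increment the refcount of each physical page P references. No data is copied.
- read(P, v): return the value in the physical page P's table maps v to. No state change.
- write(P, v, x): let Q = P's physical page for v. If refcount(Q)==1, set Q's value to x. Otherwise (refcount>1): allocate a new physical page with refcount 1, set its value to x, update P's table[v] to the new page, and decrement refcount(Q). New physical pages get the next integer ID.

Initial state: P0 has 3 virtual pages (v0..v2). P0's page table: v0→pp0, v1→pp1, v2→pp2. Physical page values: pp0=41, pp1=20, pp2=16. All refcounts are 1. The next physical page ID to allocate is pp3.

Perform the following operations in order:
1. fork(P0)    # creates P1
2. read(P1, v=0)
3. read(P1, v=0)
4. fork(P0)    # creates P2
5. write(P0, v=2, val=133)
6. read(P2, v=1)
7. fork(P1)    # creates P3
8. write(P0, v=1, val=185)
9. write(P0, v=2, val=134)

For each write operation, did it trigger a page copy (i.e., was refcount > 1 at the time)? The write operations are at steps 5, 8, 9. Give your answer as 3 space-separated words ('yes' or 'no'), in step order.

Op 1: fork(P0) -> P1. 3 ppages; refcounts: pp0:2 pp1:2 pp2:2
Op 2: read(P1, v0) -> 41. No state change.
Op 3: read(P1, v0) -> 41. No state change.
Op 4: fork(P0) -> P2. 3 ppages; refcounts: pp0:3 pp1:3 pp2:3
Op 5: write(P0, v2, 133). refcount(pp2)=3>1 -> COPY to pp3. 4 ppages; refcounts: pp0:3 pp1:3 pp2:2 pp3:1
Op 6: read(P2, v1) -> 20. No state change.
Op 7: fork(P1) -> P3. 4 ppages; refcounts: pp0:4 pp1:4 pp2:3 pp3:1
Op 8: write(P0, v1, 185). refcount(pp1)=4>1 -> COPY to pp4. 5 ppages; refcounts: pp0:4 pp1:3 pp2:3 pp3:1 pp4:1
Op 9: write(P0, v2, 134). refcount(pp3)=1 -> write in place. 5 ppages; refcounts: pp0:4 pp1:3 pp2:3 pp3:1 pp4:1

yes yes no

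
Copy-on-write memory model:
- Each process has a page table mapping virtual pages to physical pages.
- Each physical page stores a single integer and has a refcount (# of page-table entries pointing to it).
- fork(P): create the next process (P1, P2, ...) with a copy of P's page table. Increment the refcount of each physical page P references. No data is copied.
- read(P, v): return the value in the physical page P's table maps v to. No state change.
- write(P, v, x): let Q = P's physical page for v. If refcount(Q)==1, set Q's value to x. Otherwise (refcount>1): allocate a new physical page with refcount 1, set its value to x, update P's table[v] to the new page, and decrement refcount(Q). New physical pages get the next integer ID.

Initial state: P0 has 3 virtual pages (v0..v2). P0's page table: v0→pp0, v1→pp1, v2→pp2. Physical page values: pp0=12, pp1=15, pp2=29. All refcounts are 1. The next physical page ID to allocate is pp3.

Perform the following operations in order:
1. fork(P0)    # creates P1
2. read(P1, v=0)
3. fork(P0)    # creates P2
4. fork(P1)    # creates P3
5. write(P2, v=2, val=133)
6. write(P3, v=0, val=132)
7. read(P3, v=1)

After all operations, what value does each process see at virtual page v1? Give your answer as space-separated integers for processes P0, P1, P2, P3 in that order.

Op 1: fork(P0) -> P1. 3 ppages; refcounts: pp0:2 pp1:2 pp2:2
Op 2: read(P1, v0) -> 12. No state change.
Op 3: fork(P0) -> P2. 3 ppages; refcounts: pp0:3 pp1:3 pp2:3
Op 4: fork(P1) -> P3. 3 ppages; refcounts: pp0:4 pp1:4 pp2:4
Op 5: write(P2, v2, 133). refcount(pp2)=4>1 -> COPY to pp3. 4 ppages; refcounts: pp0:4 pp1:4 pp2:3 pp3:1
Op 6: write(P3, v0, 132). refcount(pp0)=4>1 -> COPY to pp4. 5 ppages; refcounts: pp0:3 pp1:4 pp2:3 pp3:1 pp4:1
Op 7: read(P3, v1) -> 15. No state change.
P0: v1 -> pp1 = 15
P1: v1 -> pp1 = 15
P2: v1 -> pp1 = 15
P3: v1 -> pp1 = 15

Answer: 15 15 15 15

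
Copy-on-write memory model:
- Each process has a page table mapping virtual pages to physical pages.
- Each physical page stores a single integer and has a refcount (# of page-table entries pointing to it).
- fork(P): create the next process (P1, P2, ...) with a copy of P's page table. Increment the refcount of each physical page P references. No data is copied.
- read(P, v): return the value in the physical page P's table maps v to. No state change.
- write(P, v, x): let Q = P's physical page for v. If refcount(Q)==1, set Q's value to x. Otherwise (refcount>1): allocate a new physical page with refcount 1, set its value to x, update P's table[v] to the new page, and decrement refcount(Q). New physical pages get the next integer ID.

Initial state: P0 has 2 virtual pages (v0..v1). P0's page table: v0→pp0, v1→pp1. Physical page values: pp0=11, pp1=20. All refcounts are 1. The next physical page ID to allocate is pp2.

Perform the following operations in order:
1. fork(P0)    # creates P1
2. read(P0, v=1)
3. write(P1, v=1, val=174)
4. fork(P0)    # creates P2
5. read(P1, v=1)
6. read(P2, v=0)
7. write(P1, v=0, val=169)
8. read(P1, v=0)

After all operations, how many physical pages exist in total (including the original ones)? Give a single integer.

Answer: 4

Derivation:
Op 1: fork(P0) -> P1. 2 ppages; refcounts: pp0:2 pp1:2
Op 2: read(P0, v1) -> 20. No state change.
Op 3: write(P1, v1, 174). refcount(pp1)=2>1 -> COPY to pp2. 3 ppages; refcounts: pp0:2 pp1:1 pp2:1
Op 4: fork(P0) -> P2. 3 ppages; refcounts: pp0:3 pp1:2 pp2:1
Op 5: read(P1, v1) -> 174. No state change.
Op 6: read(P2, v0) -> 11. No state change.
Op 7: write(P1, v0, 169). refcount(pp0)=3>1 -> COPY to pp3. 4 ppages; refcounts: pp0:2 pp1:2 pp2:1 pp3:1
Op 8: read(P1, v0) -> 169. No state change.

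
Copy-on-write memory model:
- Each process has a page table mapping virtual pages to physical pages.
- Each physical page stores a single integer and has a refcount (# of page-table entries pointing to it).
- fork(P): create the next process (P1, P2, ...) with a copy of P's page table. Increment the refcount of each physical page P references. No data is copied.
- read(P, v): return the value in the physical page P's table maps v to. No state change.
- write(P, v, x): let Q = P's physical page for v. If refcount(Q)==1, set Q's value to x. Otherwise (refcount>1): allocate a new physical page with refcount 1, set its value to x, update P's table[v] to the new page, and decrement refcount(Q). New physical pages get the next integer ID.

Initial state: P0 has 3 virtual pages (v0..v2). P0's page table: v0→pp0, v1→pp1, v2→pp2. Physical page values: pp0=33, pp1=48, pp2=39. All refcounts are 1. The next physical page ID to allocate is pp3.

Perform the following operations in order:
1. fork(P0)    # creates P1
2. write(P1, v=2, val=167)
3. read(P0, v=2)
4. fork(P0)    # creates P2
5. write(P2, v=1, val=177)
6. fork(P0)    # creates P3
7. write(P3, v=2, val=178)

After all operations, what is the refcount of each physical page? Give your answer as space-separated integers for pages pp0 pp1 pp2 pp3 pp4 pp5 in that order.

Op 1: fork(P0) -> P1. 3 ppages; refcounts: pp0:2 pp1:2 pp2:2
Op 2: write(P1, v2, 167). refcount(pp2)=2>1 -> COPY to pp3. 4 ppages; refcounts: pp0:2 pp1:2 pp2:1 pp3:1
Op 3: read(P0, v2) -> 39. No state change.
Op 4: fork(P0) -> P2. 4 ppages; refcounts: pp0:3 pp1:3 pp2:2 pp3:1
Op 5: write(P2, v1, 177). refcount(pp1)=3>1 -> COPY to pp4. 5 ppages; refcounts: pp0:3 pp1:2 pp2:2 pp3:1 pp4:1
Op 6: fork(P0) -> P3. 5 ppages; refcounts: pp0:4 pp1:3 pp2:3 pp3:1 pp4:1
Op 7: write(P3, v2, 178). refcount(pp2)=3>1 -> COPY to pp5. 6 ppages; refcounts: pp0:4 pp1:3 pp2:2 pp3:1 pp4:1 pp5:1

Answer: 4 3 2 1 1 1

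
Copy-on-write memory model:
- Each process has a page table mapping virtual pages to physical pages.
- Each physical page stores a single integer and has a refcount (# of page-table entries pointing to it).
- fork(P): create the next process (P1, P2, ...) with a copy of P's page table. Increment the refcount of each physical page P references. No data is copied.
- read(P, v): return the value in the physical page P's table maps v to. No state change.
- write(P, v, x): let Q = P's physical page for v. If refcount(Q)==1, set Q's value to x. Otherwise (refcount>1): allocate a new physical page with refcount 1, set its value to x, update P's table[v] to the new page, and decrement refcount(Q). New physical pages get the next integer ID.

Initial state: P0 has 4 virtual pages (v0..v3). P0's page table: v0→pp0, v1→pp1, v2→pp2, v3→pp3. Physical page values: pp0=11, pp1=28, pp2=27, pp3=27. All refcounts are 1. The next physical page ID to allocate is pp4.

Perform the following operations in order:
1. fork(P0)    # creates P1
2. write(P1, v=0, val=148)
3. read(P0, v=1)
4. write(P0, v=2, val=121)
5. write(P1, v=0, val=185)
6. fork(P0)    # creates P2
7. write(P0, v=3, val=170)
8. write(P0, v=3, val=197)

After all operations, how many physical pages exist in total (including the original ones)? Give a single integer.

Op 1: fork(P0) -> P1. 4 ppages; refcounts: pp0:2 pp1:2 pp2:2 pp3:2
Op 2: write(P1, v0, 148). refcount(pp0)=2>1 -> COPY to pp4. 5 ppages; refcounts: pp0:1 pp1:2 pp2:2 pp3:2 pp4:1
Op 3: read(P0, v1) -> 28. No state change.
Op 4: write(P0, v2, 121). refcount(pp2)=2>1 -> COPY to pp5. 6 ppages; refcounts: pp0:1 pp1:2 pp2:1 pp3:2 pp4:1 pp5:1
Op 5: write(P1, v0, 185). refcount(pp4)=1 -> write in place. 6 ppages; refcounts: pp0:1 pp1:2 pp2:1 pp3:2 pp4:1 pp5:1
Op 6: fork(P0) -> P2. 6 ppages; refcounts: pp0:2 pp1:3 pp2:1 pp3:3 pp4:1 pp5:2
Op 7: write(P0, v3, 170). refcount(pp3)=3>1 -> COPY to pp6. 7 ppages; refcounts: pp0:2 pp1:3 pp2:1 pp3:2 pp4:1 pp5:2 pp6:1
Op 8: write(P0, v3, 197). refcount(pp6)=1 -> write in place. 7 ppages; refcounts: pp0:2 pp1:3 pp2:1 pp3:2 pp4:1 pp5:2 pp6:1

Answer: 7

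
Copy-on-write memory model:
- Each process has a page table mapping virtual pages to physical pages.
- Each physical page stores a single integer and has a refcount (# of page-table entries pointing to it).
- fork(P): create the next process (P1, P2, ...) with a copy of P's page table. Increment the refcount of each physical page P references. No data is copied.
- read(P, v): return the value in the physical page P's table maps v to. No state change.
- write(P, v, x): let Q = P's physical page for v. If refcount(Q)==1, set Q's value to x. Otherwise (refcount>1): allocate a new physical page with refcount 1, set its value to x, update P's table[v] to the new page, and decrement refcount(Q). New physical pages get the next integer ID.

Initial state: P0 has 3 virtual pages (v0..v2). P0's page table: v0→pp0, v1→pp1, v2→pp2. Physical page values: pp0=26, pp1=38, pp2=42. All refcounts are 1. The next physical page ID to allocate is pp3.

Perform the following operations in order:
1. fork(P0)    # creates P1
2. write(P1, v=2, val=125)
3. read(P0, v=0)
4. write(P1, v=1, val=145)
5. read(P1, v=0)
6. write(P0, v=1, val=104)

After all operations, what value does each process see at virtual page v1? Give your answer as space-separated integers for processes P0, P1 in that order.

Answer: 104 145

Derivation:
Op 1: fork(P0) -> P1. 3 ppages; refcounts: pp0:2 pp1:2 pp2:2
Op 2: write(P1, v2, 125). refcount(pp2)=2>1 -> COPY to pp3. 4 ppages; refcounts: pp0:2 pp1:2 pp2:1 pp3:1
Op 3: read(P0, v0) -> 26. No state change.
Op 4: write(P1, v1, 145). refcount(pp1)=2>1 -> COPY to pp4. 5 ppages; refcounts: pp0:2 pp1:1 pp2:1 pp3:1 pp4:1
Op 5: read(P1, v0) -> 26. No state change.
Op 6: write(P0, v1, 104). refcount(pp1)=1 -> write in place. 5 ppages; refcounts: pp0:2 pp1:1 pp2:1 pp3:1 pp4:1
P0: v1 -> pp1 = 104
P1: v1 -> pp4 = 145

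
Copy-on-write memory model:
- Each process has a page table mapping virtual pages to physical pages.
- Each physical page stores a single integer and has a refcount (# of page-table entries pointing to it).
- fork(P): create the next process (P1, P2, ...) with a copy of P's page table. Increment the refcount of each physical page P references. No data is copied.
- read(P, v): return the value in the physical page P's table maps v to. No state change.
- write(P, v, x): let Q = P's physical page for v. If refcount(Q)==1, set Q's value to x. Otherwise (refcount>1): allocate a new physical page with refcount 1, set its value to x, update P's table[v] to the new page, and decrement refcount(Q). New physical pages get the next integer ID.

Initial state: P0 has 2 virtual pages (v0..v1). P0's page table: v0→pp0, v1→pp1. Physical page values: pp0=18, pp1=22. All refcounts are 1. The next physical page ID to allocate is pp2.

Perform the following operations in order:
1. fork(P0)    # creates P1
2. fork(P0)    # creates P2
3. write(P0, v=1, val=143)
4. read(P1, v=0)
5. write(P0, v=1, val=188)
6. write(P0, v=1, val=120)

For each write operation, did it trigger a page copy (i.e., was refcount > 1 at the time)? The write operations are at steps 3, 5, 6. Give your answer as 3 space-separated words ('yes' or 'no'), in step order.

Op 1: fork(P0) -> P1. 2 ppages; refcounts: pp0:2 pp1:2
Op 2: fork(P0) -> P2. 2 ppages; refcounts: pp0:3 pp1:3
Op 3: write(P0, v1, 143). refcount(pp1)=3>1 -> COPY to pp2. 3 ppages; refcounts: pp0:3 pp1:2 pp2:1
Op 4: read(P1, v0) -> 18. No state change.
Op 5: write(P0, v1, 188). refcount(pp2)=1 -> write in place. 3 ppages; refcounts: pp0:3 pp1:2 pp2:1
Op 6: write(P0, v1, 120). refcount(pp2)=1 -> write in place. 3 ppages; refcounts: pp0:3 pp1:2 pp2:1

yes no no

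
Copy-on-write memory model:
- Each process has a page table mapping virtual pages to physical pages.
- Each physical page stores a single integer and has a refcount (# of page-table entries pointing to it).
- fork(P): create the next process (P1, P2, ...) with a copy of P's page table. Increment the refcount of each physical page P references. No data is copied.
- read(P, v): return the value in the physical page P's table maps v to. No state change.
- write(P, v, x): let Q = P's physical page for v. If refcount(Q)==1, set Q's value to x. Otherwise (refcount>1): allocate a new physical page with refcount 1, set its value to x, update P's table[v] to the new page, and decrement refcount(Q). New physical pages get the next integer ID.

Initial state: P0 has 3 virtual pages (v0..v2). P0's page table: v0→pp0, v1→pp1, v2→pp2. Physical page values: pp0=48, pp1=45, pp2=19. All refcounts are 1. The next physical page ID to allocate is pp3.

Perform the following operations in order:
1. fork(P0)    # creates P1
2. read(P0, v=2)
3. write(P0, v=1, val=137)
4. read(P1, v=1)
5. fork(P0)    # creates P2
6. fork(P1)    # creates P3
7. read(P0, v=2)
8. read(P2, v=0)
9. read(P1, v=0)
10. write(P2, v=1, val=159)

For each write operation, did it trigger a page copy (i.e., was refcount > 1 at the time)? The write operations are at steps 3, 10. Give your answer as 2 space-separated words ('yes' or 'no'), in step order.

Op 1: fork(P0) -> P1. 3 ppages; refcounts: pp0:2 pp1:2 pp2:2
Op 2: read(P0, v2) -> 19. No state change.
Op 3: write(P0, v1, 137). refcount(pp1)=2>1 -> COPY to pp3. 4 ppages; refcounts: pp0:2 pp1:1 pp2:2 pp3:1
Op 4: read(P1, v1) -> 45. No state change.
Op 5: fork(P0) -> P2. 4 ppages; refcounts: pp0:3 pp1:1 pp2:3 pp3:2
Op 6: fork(P1) -> P3. 4 ppages; refcounts: pp0:4 pp1:2 pp2:4 pp3:2
Op 7: read(P0, v2) -> 19. No state change.
Op 8: read(P2, v0) -> 48. No state change.
Op 9: read(P1, v0) -> 48. No state change.
Op 10: write(P2, v1, 159). refcount(pp3)=2>1 -> COPY to pp4. 5 ppages; refcounts: pp0:4 pp1:2 pp2:4 pp3:1 pp4:1

yes yes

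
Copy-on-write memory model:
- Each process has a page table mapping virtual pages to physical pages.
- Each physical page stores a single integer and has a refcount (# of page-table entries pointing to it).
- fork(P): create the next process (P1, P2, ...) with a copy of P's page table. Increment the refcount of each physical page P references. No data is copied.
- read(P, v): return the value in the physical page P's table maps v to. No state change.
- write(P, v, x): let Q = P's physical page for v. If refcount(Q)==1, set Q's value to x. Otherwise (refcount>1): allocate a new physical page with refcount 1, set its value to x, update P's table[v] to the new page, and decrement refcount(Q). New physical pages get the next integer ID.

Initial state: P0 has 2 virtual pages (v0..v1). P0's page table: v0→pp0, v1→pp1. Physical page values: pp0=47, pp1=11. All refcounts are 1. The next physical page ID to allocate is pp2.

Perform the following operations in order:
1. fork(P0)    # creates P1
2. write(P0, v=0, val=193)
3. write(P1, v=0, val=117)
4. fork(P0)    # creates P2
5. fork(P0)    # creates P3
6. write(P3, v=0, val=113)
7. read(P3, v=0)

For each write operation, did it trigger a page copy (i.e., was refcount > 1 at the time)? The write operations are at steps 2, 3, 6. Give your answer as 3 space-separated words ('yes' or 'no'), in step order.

Op 1: fork(P0) -> P1. 2 ppages; refcounts: pp0:2 pp1:2
Op 2: write(P0, v0, 193). refcount(pp0)=2>1 -> COPY to pp2. 3 ppages; refcounts: pp0:1 pp1:2 pp2:1
Op 3: write(P1, v0, 117). refcount(pp0)=1 -> write in place. 3 ppages; refcounts: pp0:1 pp1:2 pp2:1
Op 4: fork(P0) -> P2. 3 ppages; refcounts: pp0:1 pp1:3 pp2:2
Op 5: fork(P0) -> P3. 3 ppages; refcounts: pp0:1 pp1:4 pp2:3
Op 6: write(P3, v0, 113). refcount(pp2)=3>1 -> COPY to pp3. 4 ppages; refcounts: pp0:1 pp1:4 pp2:2 pp3:1
Op 7: read(P3, v0) -> 113. No state change.

yes no yes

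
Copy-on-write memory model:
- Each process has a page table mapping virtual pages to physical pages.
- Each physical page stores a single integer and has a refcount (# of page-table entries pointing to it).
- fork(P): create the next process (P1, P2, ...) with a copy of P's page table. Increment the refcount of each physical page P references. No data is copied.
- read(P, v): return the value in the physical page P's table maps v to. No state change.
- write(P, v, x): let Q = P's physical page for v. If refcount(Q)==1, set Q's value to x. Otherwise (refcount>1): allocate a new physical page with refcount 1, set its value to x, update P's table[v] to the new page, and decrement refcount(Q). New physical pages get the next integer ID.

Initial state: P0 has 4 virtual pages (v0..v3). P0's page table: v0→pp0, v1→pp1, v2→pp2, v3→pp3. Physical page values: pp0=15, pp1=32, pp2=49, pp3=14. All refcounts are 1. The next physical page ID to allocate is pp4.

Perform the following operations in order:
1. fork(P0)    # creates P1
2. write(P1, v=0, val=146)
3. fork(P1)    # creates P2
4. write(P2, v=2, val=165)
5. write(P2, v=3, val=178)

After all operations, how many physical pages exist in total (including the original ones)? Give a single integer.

Op 1: fork(P0) -> P1. 4 ppages; refcounts: pp0:2 pp1:2 pp2:2 pp3:2
Op 2: write(P1, v0, 146). refcount(pp0)=2>1 -> COPY to pp4. 5 ppages; refcounts: pp0:1 pp1:2 pp2:2 pp3:2 pp4:1
Op 3: fork(P1) -> P2. 5 ppages; refcounts: pp0:1 pp1:3 pp2:3 pp3:3 pp4:2
Op 4: write(P2, v2, 165). refcount(pp2)=3>1 -> COPY to pp5. 6 ppages; refcounts: pp0:1 pp1:3 pp2:2 pp3:3 pp4:2 pp5:1
Op 5: write(P2, v3, 178). refcount(pp3)=3>1 -> COPY to pp6. 7 ppages; refcounts: pp0:1 pp1:3 pp2:2 pp3:2 pp4:2 pp5:1 pp6:1

Answer: 7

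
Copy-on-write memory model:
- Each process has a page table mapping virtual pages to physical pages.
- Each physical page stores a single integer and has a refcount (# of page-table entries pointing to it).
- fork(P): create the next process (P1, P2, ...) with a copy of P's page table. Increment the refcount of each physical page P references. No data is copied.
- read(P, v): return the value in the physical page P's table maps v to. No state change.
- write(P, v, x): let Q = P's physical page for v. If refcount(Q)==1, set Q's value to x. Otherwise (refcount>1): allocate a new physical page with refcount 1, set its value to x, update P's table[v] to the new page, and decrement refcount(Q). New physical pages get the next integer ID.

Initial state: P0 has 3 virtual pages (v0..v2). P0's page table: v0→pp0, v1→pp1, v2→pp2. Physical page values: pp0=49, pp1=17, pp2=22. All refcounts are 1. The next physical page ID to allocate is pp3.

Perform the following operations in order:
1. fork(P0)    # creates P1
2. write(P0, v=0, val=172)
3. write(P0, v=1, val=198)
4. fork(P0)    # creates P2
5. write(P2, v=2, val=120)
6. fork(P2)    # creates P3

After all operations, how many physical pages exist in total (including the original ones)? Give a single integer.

Answer: 6

Derivation:
Op 1: fork(P0) -> P1. 3 ppages; refcounts: pp0:2 pp1:2 pp2:2
Op 2: write(P0, v0, 172). refcount(pp0)=2>1 -> COPY to pp3. 4 ppages; refcounts: pp0:1 pp1:2 pp2:2 pp3:1
Op 3: write(P0, v1, 198). refcount(pp1)=2>1 -> COPY to pp4. 5 ppages; refcounts: pp0:1 pp1:1 pp2:2 pp3:1 pp4:1
Op 4: fork(P0) -> P2. 5 ppages; refcounts: pp0:1 pp1:1 pp2:3 pp3:2 pp4:2
Op 5: write(P2, v2, 120). refcount(pp2)=3>1 -> COPY to pp5. 6 ppages; refcounts: pp0:1 pp1:1 pp2:2 pp3:2 pp4:2 pp5:1
Op 6: fork(P2) -> P3. 6 ppages; refcounts: pp0:1 pp1:1 pp2:2 pp3:3 pp4:3 pp5:2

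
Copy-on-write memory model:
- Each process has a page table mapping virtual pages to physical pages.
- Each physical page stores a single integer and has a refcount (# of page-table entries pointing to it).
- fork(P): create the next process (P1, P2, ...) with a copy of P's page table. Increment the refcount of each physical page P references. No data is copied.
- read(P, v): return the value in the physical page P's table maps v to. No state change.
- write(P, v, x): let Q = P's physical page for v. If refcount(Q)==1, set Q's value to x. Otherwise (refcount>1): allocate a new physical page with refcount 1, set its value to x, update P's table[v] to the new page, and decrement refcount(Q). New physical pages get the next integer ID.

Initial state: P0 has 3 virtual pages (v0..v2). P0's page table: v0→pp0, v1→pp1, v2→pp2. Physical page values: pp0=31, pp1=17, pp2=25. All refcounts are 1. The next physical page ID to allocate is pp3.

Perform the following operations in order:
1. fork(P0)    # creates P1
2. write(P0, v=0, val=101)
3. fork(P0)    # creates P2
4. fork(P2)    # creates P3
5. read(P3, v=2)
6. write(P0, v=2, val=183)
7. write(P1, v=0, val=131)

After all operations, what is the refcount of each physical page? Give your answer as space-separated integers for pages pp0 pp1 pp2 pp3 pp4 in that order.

Answer: 1 4 3 3 1

Derivation:
Op 1: fork(P0) -> P1. 3 ppages; refcounts: pp0:2 pp1:2 pp2:2
Op 2: write(P0, v0, 101). refcount(pp0)=2>1 -> COPY to pp3. 4 ppages; refcounts: pp0:1 pp1:2 pp2:2 pp3:1
Op 3: fork(P0) -> P2. 4 ppages; refcounts: pp0:1 pp1:3 pp2:3 pp3:2
Op 4: fork(P2) -> P3. 4 ppages; refcounts: pp0:1 pp1:4 pp2:4 pp3:3
Op 5: read(P3, v2) -> 25. No state change.
Op 6: write(P0, v2, 183). refcount(pp2)=4>1 -> COPY to pp4. 5 ppages; refcounts: pp0:1 pp1:4 pp2:3 pp3:3 pp4:1
Op 7: write(P1, v0, 131). refcount(pp0)=1 -> write in place. 5 ppages; refcounts: pp0:1 pp1:4 pp2:3 pp3:3 pp4:1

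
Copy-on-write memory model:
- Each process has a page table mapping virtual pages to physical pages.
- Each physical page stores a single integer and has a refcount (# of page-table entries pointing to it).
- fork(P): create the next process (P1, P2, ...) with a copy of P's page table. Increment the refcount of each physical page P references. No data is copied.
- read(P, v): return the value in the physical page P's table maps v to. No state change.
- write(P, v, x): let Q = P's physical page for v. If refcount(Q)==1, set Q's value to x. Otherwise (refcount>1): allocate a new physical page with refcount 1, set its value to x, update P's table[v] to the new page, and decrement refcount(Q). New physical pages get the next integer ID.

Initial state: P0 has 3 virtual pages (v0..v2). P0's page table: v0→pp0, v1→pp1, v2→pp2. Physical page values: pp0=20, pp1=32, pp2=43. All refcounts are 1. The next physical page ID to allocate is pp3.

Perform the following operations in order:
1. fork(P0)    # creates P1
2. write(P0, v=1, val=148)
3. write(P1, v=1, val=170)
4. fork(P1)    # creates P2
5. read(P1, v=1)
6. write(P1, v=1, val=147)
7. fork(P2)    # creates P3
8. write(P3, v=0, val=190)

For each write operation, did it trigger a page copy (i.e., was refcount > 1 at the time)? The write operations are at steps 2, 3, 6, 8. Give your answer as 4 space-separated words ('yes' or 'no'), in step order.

Op 1: fork(P0) -> P1. 3 ppages; refcounts: pp0:2 pp1:2 pp2:2
Op 2: write(P0, v1, 148). refcount(pp1)=2>1 -> COPY to pp3. 4 ppages; refcounts: pp0:2 pp1:1 pp2:2 pp3:1
Op 3: write(P1, v1, 170). refcount(pp1)=1 -> write in place. 4 ppages; refcounts: pp0:2 pp1:1 pp2:2 pp3:1
Op 4: fork(P1) -> P2. 4 ppages; refcounts: pp0:3 pp1:2 pp2:3 pp3:1
Op 5: read(P1, v1) -> 170. No state change.
Op 6: write(P1, v1, 147). refcount(pp1)=2>1 -> COPY to pp4. 5 ppages; refcounts: pp0:3 pp1:1 pp2:3 pp3:1 pp4:1
Op 7: fork(P2) -> P3. 5 ppages; refcounts: pp0:4 pp1:2 pp2:4 pp3:1 pp4:1
Op 8: write(P3, v0, 190). refcount(pp0)=4>1 -> COPY to pp5. 6 ppages; refcounts: pp0:3 pp1:2 pp2:4 pp3:1 pp4:1 pp5:1

yes no yes yes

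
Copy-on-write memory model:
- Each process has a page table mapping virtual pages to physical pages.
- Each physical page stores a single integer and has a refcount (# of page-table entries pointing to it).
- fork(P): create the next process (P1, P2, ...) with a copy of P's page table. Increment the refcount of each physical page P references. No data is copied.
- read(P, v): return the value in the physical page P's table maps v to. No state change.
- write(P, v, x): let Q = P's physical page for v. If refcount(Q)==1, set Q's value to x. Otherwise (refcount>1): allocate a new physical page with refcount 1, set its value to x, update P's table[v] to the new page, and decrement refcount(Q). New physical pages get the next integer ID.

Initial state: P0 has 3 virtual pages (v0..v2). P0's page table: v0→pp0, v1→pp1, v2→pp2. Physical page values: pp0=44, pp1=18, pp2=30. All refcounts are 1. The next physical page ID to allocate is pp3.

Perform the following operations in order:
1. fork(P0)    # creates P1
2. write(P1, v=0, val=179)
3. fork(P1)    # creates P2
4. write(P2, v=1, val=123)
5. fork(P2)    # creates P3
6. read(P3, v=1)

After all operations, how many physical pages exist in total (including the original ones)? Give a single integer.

Op 1: fork(P0) -> P1. 3 ppages; refcounts: pp0:2 pp1:2 pp2:2
Op 2: write(P1, v0, 179). refcount(pp0)=2>1 -> COPY to pp3. 4 ppages; refcounts: pp0:1 pp1:2 pp2:2 pp3:1
Op 3: fork(P1) -> P2. 4 ppages; refcounts: pp0:1 pp1:3 pp2:3 pp3:2
Op 4: write(P2, v1, 123). refcount(pp1)=3>1 -> COPY to pp4. 5 ppages; refcounts: pp0:1 pp1:2 pp2:3 pp3:2 pp4:1
Op 5: fork(P2) -> P3. 5 ppages; refcounts: pp0:1 pp1:2 pp2:4 pp3:3 pp4:2
Op 6: read(P3, v1) -> 123. No state change.

Answer: 5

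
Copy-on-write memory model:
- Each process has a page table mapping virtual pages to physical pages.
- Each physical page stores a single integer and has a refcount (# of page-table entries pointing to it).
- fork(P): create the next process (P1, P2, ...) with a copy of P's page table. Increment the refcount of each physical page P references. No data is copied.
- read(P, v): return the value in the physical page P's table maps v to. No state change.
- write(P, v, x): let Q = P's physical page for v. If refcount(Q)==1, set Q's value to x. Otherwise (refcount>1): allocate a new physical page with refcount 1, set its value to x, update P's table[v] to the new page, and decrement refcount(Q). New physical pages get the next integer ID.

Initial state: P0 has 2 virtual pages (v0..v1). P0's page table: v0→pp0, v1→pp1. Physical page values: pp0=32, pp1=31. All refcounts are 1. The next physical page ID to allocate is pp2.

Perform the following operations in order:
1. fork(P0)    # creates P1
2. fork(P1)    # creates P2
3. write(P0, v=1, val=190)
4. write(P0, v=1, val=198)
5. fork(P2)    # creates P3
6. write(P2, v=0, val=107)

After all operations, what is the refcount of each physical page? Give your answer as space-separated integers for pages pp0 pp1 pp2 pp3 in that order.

Op 1: fork(P0) -> P1. 2 ppages; refcounts: pp0:2 pp1:2
Op 2: fork(P1) -> P2. 2 ppages; refcounts: pp0:3 pp1:3
Op 3: write(P0, v1, 190). refcount(pp1)=3>1 -> COPY to pp2. 3 ppages; refcounts: pp0:3 pp1:2 pp2:1
Op 4: write(P0, v1, 198). refcount(pp2)=1 -> write in place. 3 ppages; refcounts: pp0:3 pp1:2 pp2:1
Op 5: fork(P2) -> P3. 3 ppages; refcounts: pp0:4 pp1:3 pp2:1
Op 6: write(P2, v0, 107). refcount(pp0)=4>1 -> COPY to pp3. 4 ppages; refcounts: pp0:3 pp1:3 pp2:1 pp3:1

Answer: 3 3 1 1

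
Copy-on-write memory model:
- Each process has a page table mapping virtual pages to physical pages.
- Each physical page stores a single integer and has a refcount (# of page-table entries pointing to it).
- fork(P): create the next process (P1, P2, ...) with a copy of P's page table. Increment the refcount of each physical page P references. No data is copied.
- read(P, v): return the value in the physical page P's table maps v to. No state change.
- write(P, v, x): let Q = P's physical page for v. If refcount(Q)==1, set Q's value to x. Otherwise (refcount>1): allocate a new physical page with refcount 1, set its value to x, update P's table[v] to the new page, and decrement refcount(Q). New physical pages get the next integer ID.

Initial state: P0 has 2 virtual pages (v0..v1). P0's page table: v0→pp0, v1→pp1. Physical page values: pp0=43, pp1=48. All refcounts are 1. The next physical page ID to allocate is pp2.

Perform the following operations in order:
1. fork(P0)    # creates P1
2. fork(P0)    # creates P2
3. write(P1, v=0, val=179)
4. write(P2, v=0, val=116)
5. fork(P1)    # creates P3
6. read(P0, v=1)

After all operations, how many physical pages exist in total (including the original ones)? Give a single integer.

Op 1: fork(P0) -> P1. 2 ppages; refcounts: pp0:2 pp1:2
Op 2: fork(P0) -> P2. 2 ppages; refcounts: pp0:3 pp1:3
Op 3: write(P1, v0, 179). refcount(pp0)=3>1 -> COPY to pp2. 3 ppages; refcounts: pp0:2 pp1:3 pp2:1
Op 4: write(P2, v0, 116). refcount(pp0)=2>1 -> COPY to pp3. 4 ppages; refcounts: pp0:1 pp1:3 pp2:1 pp3:1
Op 5: fork(P1) -> P3. 4 ppages; refcounts: pp0:1 pp1:4 pp2:2 pp3:1
Op 6: read(P0, v1) -> 48. No state change.

Answer: 4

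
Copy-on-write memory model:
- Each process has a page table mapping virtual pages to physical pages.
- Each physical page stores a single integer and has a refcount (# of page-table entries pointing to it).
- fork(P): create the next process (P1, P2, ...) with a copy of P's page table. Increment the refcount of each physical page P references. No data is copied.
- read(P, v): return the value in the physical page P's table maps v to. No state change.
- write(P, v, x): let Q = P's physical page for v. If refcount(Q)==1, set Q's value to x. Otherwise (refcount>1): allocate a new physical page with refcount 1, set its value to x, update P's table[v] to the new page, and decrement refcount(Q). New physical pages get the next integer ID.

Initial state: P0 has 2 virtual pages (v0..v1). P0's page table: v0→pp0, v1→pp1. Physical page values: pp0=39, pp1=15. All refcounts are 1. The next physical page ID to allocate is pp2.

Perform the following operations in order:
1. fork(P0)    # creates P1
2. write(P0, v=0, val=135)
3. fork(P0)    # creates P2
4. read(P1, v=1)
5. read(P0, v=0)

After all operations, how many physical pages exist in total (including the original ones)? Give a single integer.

Answer: 3

Derivation:
Op 1: fork(P0) -> P1. 2 ppages; refcounts: pp0:2 pp1:2
Op 2: write(P0, v0, 135). refcount(pp0)=2>1 -> COPY to pp2. 3 ppages; refcounts: pp0:1 pp1:2 pp2:1
Op 3: fork(P0) -> P2. 3 ppages; refcounts: pp0:1 pp1:3 pp2:2
Op 4: read(P1, v1) -> 15. No state change.
Op 5: read(P0, v0) -> 135. No state change.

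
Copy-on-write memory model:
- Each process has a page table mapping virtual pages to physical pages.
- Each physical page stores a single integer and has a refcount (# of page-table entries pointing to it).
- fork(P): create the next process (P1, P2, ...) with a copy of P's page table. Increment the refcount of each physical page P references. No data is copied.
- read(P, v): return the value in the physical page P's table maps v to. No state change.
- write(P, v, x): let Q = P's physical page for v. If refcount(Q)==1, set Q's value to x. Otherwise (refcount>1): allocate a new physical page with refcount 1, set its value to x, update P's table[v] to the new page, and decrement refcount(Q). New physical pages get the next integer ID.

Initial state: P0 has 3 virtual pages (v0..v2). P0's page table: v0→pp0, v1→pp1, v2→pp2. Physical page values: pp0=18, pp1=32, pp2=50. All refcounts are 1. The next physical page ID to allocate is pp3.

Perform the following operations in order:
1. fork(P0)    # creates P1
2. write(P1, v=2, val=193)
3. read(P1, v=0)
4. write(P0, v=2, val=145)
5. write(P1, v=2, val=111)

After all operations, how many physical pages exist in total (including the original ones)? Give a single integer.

Answer: 4

Derivation:
Op 1: fork(P0) -> P1. 3 ppages; refcounts: pp0:2 pp1:2 pp2:2
Op 2: write(P1, v2, 193). refcount(pp2)=2>1 -> COPY to pp3. 4 ppages; refcounts: pp0:2 pp1:2 pp2:1 pp3:1
Op 3: read(P1, v0) -> 18. No state change.
Op 4: write(P0, v2, 145). refcount(pp2)=1 -> write in place. 4 ppages; refcounts: pp0:2 pp1:2 pp2:1 pp3:1
Op 5: write(P1, v2, 111). refcount(pp3)=1 -> write in place. 4 ppages; refcounts: pp0:2 pp1:2 pp2:1 pp3:1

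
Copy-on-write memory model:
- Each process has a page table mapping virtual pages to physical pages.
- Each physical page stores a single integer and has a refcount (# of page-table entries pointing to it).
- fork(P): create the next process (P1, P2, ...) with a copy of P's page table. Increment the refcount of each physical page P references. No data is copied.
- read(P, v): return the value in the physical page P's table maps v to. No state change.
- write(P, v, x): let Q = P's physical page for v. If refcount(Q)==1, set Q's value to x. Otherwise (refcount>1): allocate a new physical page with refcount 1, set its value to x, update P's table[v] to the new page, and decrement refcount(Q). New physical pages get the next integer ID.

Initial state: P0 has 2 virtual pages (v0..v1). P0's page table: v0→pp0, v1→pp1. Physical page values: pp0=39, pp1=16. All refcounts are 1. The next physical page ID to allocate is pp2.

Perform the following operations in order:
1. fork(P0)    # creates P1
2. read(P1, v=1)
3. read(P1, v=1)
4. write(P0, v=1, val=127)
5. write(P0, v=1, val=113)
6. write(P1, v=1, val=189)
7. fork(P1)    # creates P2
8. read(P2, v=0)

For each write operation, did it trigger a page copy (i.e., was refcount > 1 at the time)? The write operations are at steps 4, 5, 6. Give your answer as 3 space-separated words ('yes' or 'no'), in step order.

Op 1: fork(P0) -> P1. 2 ppages; refcounts: pp0:2 pp1:2
Op 2: read(P1, v1) -> 16. No state change.
Op 3: read(P1, v1) -> 16. No state change.
Op 4: write(P0, v1, 127). refcount(pp1)=2>1 -> COPY to pp2. 3 ppages; refcounts: pp0:2 pp1:1 pp2:1
Op 5: write(P0, v1, 113). refcount(pp2)=1 -> write in place. 3 ppages; refcounts: pp0:2 pp1:1 pp2:1
Op 6: write(P1, v1, 189). refcount(pp1)=1 -> write in place. 3 ppages; refcounts: pp0:2 pp1:1 pp2:1
Op 7: fork(P1) -> P2. 3 ppages; refcounts: pp0:3 pp1:2 pp2:1
Op 8: read(P2, v0) -> 39. No state change.

yes no no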